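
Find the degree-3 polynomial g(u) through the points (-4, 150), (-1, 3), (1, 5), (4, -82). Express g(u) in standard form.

g(u) = -2u^3 + 2u^2 + 3u + 2

Build the Lagrange basis polynomials:
L_0(u) = (u + 1)(u - 1)(u - 4) / [-120] = -(1/120)u^3 + (1/30)u^2 + (1/120)u - 1/30
L_1(u) = (u + 4)(u - 1)(u - 4) / [30] = (1/30)u^3 - (1/30)u^2 - (8/15)u + 8/15
L_2(u) = (u + 4)(u + 1)(u - 4) / [-30] = -(1/30)u^3 - (1/30)u^2 + (8/15)u + 8/15
L_3(u) = (u + 4)(u + 1)(u - 1) / [120] = (1/120)u^3 + (1/30)u^2 - (1/120)u - 1/30
g(u) = 150·L_0 + 3·L_1 + 5·L_2 + (-82)·L_3
  150·L_0(u) = -(5/4)u^3 + 5u^2 + (5/4)u - 5
  3·L_1(u) = (1/10)u^3 - (1/10)u^2 - (8/5)u + 8/5
  5·L_2(u) = -(1/6)u^3 - (1/6)u^2 + (8/3)u + 8/3
  (-82)·L_3(u) = -(41/60)u^3 - (41/15)u^2 + (41/60)u + 41/15
Adding term by term: -2u^3 + 2u^2 + 3u + 2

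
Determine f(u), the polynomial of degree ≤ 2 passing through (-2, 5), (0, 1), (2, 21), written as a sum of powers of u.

f(u) = 3u^2 + 4u + 1

Newton's divided differences:
f[-2,0] = (1 - 5) / (0 - (-2)) = -2
f[0,2] = (21 - 1) / (2 - 0) = 10
f[-2,0,2] = (10 - (-2)) / (2 - (-2)) = 3
f(u) = 5 + (-2)·(u + 2) + 3·(u + 2)u
Expanding: f(u) = 3u^2 + 4u + 1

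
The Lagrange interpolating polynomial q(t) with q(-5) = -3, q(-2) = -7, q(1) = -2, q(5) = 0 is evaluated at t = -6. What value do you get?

L_0(-6) = (-4)·(-7)·(-11)/[(-3)·(-6)·(-10)] = 77/45
L_1(-6) = (-1)·(-7)·(-11)/[(3)·(-3)·(-7)] = -11/9
L_2(-6) = (-1)·(-4)·(-11)/[(6)·(3)·(-4)] = 11/18
L_3(-6) = (-1)·(-4)·(-7)/[(10)·(7)·(4)] = -1/10
Sum: (-3)·(77/45) + (-7)·(-11/9) + (-2)·(11/18) + 0 = 11/5

11/5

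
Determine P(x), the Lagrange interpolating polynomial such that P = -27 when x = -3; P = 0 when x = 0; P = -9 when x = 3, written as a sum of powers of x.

P(x) = -2x^2 + 3x

Build the Lagrange basis polynomials:
L_0(x) = x(x - 3) / [18] = (1/18)x^2 - (1/6)x
L_1(x) = (x + 3)(x - 3) / [-9] = -(1/9)x^2 + 1
L_2(x) = (x + 3)x / [18] = (1/18)x^2 + (1/6)x
P(x) = (-27)·L_0 + 0·L_1 + (-9)·L_2
  (-27)·L_0(x) = -(3/2)x^2 + (9/2)x
  0·L_1(x) = 0
  (-9)·L_2(x) = -(1/2)x^2 - (3/2)x
Adding term by term: -2x^2 + 3x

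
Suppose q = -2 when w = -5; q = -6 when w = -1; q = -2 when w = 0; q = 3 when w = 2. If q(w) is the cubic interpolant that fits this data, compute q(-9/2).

Evaluate each Lagrange basis at w = -9/2:
L_0(-9/2) = (-7/2)·(-9/2)·(-13/2)/[(-4)·(-5)·(-7)] = 117/160
L_1(-9/2) = (1/2)·(-9/2)·(-13/2)/[(4)·(-1)·(-3)] = 39/32
L_2(-9/2) = (1/2)·(-7/2)·(-13/2)/[(5)·(1)·(-2)] = -91/80
L_3(-9/2) = (1/2)·(-7/2)·(-9/2)/[(7)·(3)·(2)] = 3/16
Sum: (-2)·(117/160) + (-6)·(39/32) + (-2)·(-91/80) + 3·(3/16) = -95/16

-95/16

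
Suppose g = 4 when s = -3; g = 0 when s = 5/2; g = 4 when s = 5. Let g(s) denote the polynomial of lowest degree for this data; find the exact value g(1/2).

-32/55

Evaluate each Lagrange basis at s = 1/2:
L_0(1/2) = (-2)·(-9/2)/[(-11/2)·(-8)] = 9/44
L_1(1/2) = (7/2)·(-9/2)/[(11/2)·(-5/2)] = 63/55
L_2(1/2) = (7/2)·(-2)/[(8)·(5/2)] = -7/20
Sum: 4·(9/44) + 0 + 4·(-7/20) = -32/55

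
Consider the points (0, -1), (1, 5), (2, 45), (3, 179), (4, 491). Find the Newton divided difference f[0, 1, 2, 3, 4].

f[0,1] = (5 - (-1)) / (1 - 0) = 6
f[1,2] = (45 - 5) / (2 - 1) = 40
f[2,3] = (179 - 45) / (3 - 2) = 134
f[3,4] = (491 - 179) / (4 - 3) = 312
f[0,1,2] = (40 - 6) / (2 - 0) = 17
f[1,2,3] = (134 - 40) / (3 - 1) = 47
f[2,3,4] = (312 - 134) / (4 - 2) = 89
f[0,1,2,3] = (47 - 17) / (3 - 0) = 10
f[1,2,3,4] = (89 - 47) / (4 - 1) = 14
f[0,1,2,3,4] = (14 - 10) / (4 - 0) = 1

1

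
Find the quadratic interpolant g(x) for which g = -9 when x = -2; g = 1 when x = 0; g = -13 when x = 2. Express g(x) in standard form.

g(x) = -3x^2 - x + 1

Newton's divided differences:
g[-2,0] = (1 - (-9)) / (0 - (-2)) = 5
g[0,2] = (-13 - 1) / (2 - 0) = -7
g[-2,0,2] = (-7 - 5) / (2 - (-2)) = -3
g(x) = -9 + 5·(x + 2) + (-3)·(x + 2)x
Expanding: g(x) = -3x^2 - x + 1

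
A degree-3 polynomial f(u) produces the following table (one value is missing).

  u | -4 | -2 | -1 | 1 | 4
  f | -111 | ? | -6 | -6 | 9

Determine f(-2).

The 4 known values determine f uniquely (degree ≤ 3).
Evaluate each Lagrange basis at u = -2:
L_0(-2) = (-1)·(-3)·(-6)/[(-3)·(-5)·(-8)] = 3/20
L_1(-2) = (2)·(-3)·(-6)/[(3)·(-2)·(-5)] = 6/5
L_2(-2) = (2)·(-1)·(-6)/[(5)·(2)·(-3)] = -2/5
L_3(-2) = (2)·(-1)·(-3)/[(8)·(5)·(3)] = 1/20
Sum: (-111)·(3/20) + (-6)·(6/5) + (-6)·(-2/5) + 9·(1/20) = -21

-21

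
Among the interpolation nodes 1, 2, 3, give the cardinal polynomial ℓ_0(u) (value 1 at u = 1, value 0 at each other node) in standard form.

ℓ_0(u) = (u - 2)(u - 3) / [(-1)·(-2)]
       = (u^2 - 5u + 6) / (2)

ℓ_0(u) = (1/2)u^2 - (5/2)u + 3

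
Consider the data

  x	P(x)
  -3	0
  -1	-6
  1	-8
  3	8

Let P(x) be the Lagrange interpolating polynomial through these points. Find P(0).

L_0(0) = (1)·(-1)·(-3)/[(-2)·(-4)·(-6)] = -1/16
L_1(0) = (3)·(-1)·(-3)/[(2)·(-2)·(-4)] = 9/16
L_2(0) = (3)·(1)·(-3)/[(4)·(2)·(-2)] = 9/16
L_3(0) = (3)·(1)·(-1)/[(6)·(4)·(2)] = -1/16
Sum: 0 + (-6)·(9/16) + (-8)·(9/16) + 8·(-1/16) = -67/8

-67/8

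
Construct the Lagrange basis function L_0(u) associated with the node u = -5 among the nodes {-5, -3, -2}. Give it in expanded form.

L_0(u) = (u + 3)(u + 2) / [(-2)·(-3)]
       = (u^2 + 5u + 6) / (6)

L_0(u) = (1/6)u^2 + (5/6)u + 1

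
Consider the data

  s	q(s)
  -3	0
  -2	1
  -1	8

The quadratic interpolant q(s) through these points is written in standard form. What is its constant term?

21

Build the Lagrange basis polynomials:
L_0(s) = (s + 2)(s + 1) / [2] = (1/2)s^2 + (3/2)s + 1
L_1(s) = (s + 3)(s + 1) / [-1] = -s^2 - 4s - 3
L_2(s) = (s + 3)(s + 2) / [2] = (1/2)s^2 + (5/2)s + 3
q(s) = 0·L_0 + 1·L_1 + 8·L_2
Only the constant term is needed; take it from each L_i and combine:
0·(1) + 1·(-3) + 8·(3) = 21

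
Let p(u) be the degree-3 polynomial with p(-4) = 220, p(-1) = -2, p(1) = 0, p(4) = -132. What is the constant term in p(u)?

-4

L_0(u) = (u + 1)(u - 1)(u - 4) / [-120] = -(1/120)u^3 + (1/30)u^2 + (1/120)u - 1/30
L_1(u) = (u + 4)(u - 1)(u - 4) / [30] = (1/30)u^3 - (1/30)u^2 - (8/15)u + 8/15
L_2(u) = (u + 4)(u + 1)(u - 4) / [-30] = -(1/30)u^3 - (1/30)u^2 + (8/15)u + 8/15
L_3(u) = (u + 4)(u + 1)(u - 1) / [120] = (1/120)u^3 + (1/30)u^2 - (1/120)u - 1/30
p(u) = 220·L_0 + (-2)·L_1 + 0·L_2 + (-132)·L_3
Only the constant term is needed; take it from each L_i and combine:
220·(-1/30) + (-2)·(8/15) + 0·(8/15) + (-132)·(-1/30) = -4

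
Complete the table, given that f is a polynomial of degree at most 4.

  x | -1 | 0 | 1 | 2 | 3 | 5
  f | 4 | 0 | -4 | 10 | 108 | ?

1060

The 5 known values determine f uniquely (degree ≤ 4).
Evaluate each Lagrange basis at x = 5:
L_0(5) = (5)·(4)·(3)·(2)/[(-1)·(-2)·(-3)·(-4)] = 5
L_1(5) = (6)·(4)·(3)·(2)/[(1)·(-1)·(-2)·(-3)] = -24
L_2(5) = (6)·(5)·(3)·(2)/[(2)·(1)·(-1)·(-2)] = 45
L_3(5) = (6)·(5)·(4)·(2)/[(3)·(2)·(1)·(-1)] = -40
L_4(5) = (6)·(5)·(4)·(3)/[(4)·(3)·(2)·(1)] = 15
Sum: 4·(5) + 0 + (-4)·(45) + 10·(-40) + 108·(15) = 1060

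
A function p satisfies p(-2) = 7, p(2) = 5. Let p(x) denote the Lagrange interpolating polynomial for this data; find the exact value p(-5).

17/2

Evaluate each Lagrange basis at x = -5:
L_0(-5) = (-7)/[(-4)] = 7/4
L_1(-5) = (-3)/[(4)] = -3/4
Sum: 7·(7/4) + 5·(-3/4) = 17/2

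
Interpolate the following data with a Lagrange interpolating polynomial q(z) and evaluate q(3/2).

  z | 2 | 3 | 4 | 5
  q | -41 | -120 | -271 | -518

L_0(3/2) = (-3/2)·(-5/2)·(-7/2)/[(-1)·(-2)·(-3)] = 35/16
L_1(3/2) = (-1/2)·(-5/2)·(-7/2)/[(1)·(-1)·(-2)] = -35/16
L_2(3/2) = (-1/2)·(-3/2)·(-7/2)/[(2)·(1)·(-1)] = 21/16
L_3(3/2) = (-1/2)·(-3/2)·(-5/2)/[(3)·(2)·(1)] = -5/16
Sum: (-41)·(35/16) + (-120)·(-35/16) + (-271)·(21/16) + (-518)·(-5/16) = -21

-21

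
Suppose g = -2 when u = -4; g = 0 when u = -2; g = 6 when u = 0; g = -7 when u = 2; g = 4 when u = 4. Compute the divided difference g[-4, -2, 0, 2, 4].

11/64

g[-4,-2] = (0 - (-2)) / (-2 - (-4)) = 1
g[-2,0] = (6 - 0) / (0 - (-2)) = 3
g[0,2] = (-7 - 6) / (2 - 0) = -13/2
g[2,4] = (4 - (-7)) / (4 - 2) = 11/2
g[-4,-2,0] = (3 - 1) / (0 - (-4)) = 1/2
g[-2,0,2] = (-13/2 - 3) / (2 - (-2)) = -19/8
g[0,2,4] = (11/2 - (-13/2)) / (4 - 0) = 3
g[-4,-2,0,2] = (-19/8 - 1/2) / (2 - (-4)) = -23/48
g[-2,0,2,4] = (3 - (-19/8)) / (4 - (-2)) = 43/48
g[-4,-2,0,2,4] = (43/48 - (-23/48)) / (4 - (-4)) = 11/64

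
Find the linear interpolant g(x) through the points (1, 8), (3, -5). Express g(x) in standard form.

g(x) = -(13/2)x + 29/2

Build the Lagrange basis polynomials:
L_0(x) = (x - 3) / [-2] = -(1/2)x + 3/2
L_1(x) = (x - 1) / [2] = (1/2)x - 1/2
g(x) = 8·L_0 + (-5)·L_1
  8·L_0(x) = -4x + 12
  (-5)·L_1(x) = -(5/2)x + 5/2
Adding term by term: -(13/2)x + 29/2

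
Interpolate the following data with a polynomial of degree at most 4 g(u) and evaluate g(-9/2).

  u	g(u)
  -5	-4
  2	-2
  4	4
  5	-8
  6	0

Evaluate each Lagrange basis at u = -9/2:
L_0(-9/2) = (-13/2)·(-17/2)·(-19/2)·(-21/2)/[(-7)·(-9)·(-10)·(-11)] = 4199/5280
L_1(-9/2) = (1/2)·(-17/2)·(-19/2)·(-21/2)/[(7)·(-2)·(-3)·(-4)] = 323/128
L_2(-9/2) = (1/2)·(-13/2)·(-19/2)·(-21/2)/[(9)·(2)·(-1)·(-2)] = -1729/192
L_3(-9/2) = (1/2)·(-13/2)·(-17/2)·(-21/2)/[(10)·(3)·(1)·(-1)] = 1547/160
L_4(-9/2) = (1/2)·(-13/2)·(-17/2)·(-19/2)/[(11)·(4)·(2)·(1)] = -4199/1408
Sum: (-4)·(4199/5280) + (-2)·(323/128) + 4·(-1729/192) + (-8)·(1547/160) + 0 = -1284083/10560

-1284083/10560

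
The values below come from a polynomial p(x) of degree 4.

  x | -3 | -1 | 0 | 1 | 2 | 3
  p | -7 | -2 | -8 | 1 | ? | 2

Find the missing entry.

The 5 known values determine p uniquely (degree ≤ 4).
Evaluate each Lagrange basis at x = 2:
L_0(2) = (3)·(2)·(1)·(-1)/[(-2)·(-3)·(-4)·(-6)] = -1/24
L_1(2) = (5)·(2)·(1)·(-1)/[(2)·(-1)·(-2)·(-4)] = 5/8
L_2(2) = (5)·(3)·(1)·(-1)/[(3)·(1)·(-1)·(-3)] = -5/3
L_3(2) = (5)·(3)·(2)·(-1)/[(4)·(2)·(1)·(-2)] = 15/8
L_4(2) = (5)·(3)·(2)·(1)/[(6)·(4)·(3)·(2)] = 5/24
Sum: (-7)·(-1/24) + (-2)·(5/8) + (-8)·(-5/3) + 1·(15/8) + 2·(5/24) = 44/3

44/3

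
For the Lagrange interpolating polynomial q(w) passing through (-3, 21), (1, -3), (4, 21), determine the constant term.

L_0(w) = (w - 1)(w - 4) / [28] = (1/28)w^2 - (5/28)w + 1/7
L_1(w) = (w + 3)(w - 4) / [-12] = -(1/12)w^2 + (1/12)w + 1
L_2(w) = (w + 3)(w - 1) / [21] = (1/21)w^2 + (2/21)w - 1/7
q(w) = 21·L_0 + (-3)·L_1 + 21·L_2
Only the constant term is needed; take it from each L_i and combine:
21·(1/7) + (-3)·(1) + 21·(-1/7) = -3

-3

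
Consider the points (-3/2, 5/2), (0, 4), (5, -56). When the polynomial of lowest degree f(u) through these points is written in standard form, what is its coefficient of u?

-2

Build the Lagrange basis polynomials:
L_0(u) = u(u - 5) / [39/4] = (4/39)u^2 - (20/39)u
L_1(u) = (u + 3/2)(u - 5) / [-15/2] = -(2/15)u^2 + (7/15)u + 1
L_2(u) = (u + 3/2)u / [65/2] = (2/65)u^2 + (3/65)u
f(u) = (5/2)·L_0 + 4·L_1 + (-56)·L_2
Only the coefficient of u is needed; take it from each L_i and combine:
(5/2)·(-20/39) + 4·(7/15) + (-56)·(3/65) = -2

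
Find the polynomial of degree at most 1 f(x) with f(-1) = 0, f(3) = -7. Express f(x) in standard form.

f(x) = -(7/4)x - 7/4

L_0(x) = (x - 3) / [-4] = -(1/4)x + 3/4
L_1(x) = (x + 1) / [4] = (1/4)x + 1/4
f(x) = 0·L_0 + (-7)·L_1
  0·L_0(x) = 0
  (-7)·L_1(x) = -(7/4)x - 7/4
Adding term by term: -(7/4)x - 7/4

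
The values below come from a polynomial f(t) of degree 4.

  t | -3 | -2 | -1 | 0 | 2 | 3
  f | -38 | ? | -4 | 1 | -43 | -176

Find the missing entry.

-11

The 5 known values determine f uniquely (degree ≤ 4).
L_0(-2) = (-1)·(-2)·(-4)·(-5)/[(-2)·(-3)·(-5)·(-6)] = 2/9
L_1(-2) = (1)·(-2)·(-4)·(-5)/[(2)·(-1)·(-3)·(-4)] = 5/3
L_2(-2) = (1)·(-1)·(-4)·(-5)/[(3)·(1)·(-2)·(-3)] = -10/9
L_3(-2) = (1)·(-1)·(-2)·(-5)/[(5)·(3)·(2)·(-1)] = 1/3
L_4(-2) = (1)·(-1)·(-2)·(-4)/[(6)·(4)·(3)·(1)] = -1/9
Sum: (-38)·(2/9) + (-4)·(5/3) + 1·(-10/9) + (-43)·(1/3) + (-176)·(-1/9) = -11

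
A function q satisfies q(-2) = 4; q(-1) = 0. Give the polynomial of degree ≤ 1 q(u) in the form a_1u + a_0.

Build the Lagrange basis polynomials:
L_0(u) = (u + 1) / [-1] = -u - 1
L_1(u) = (u + 2) / [1] = u + 2
q(u) = 4·L_0 + 0·L_1
  4·L_0(u) = -4u - 4
  0·L_1(u) = 0
Adding term by term: -4u - 4

q(u) = -4u - 4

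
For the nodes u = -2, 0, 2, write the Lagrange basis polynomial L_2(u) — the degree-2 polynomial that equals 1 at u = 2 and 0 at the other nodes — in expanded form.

L_2(u) = (u + 2)u / [(4)·(2)]
       = (u^2 + 2u) / (8)

L_2(u) = (1/8)u^2 + (1/4)u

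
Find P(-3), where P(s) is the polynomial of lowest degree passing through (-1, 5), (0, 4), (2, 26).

Using Newton's divided-difference form:
P[-1,0] = (4 - 5) / (0 - (-1)) = -1
P[0,2] = (26 - 4) / (2 - 0) = 11
P[-1,0,2] = (11 - (-1)) / (2 - (-1)) = 4
P(-3) = 5 + (-1)·(-2) + 4·(-2)·(-3) = 31

31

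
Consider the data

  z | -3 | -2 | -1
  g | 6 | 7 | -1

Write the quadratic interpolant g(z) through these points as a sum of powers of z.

Newton's divided differences:
g[-3,-2] = (7 - 6) / (-2 - (-3)) = 1
g[-2,-1] = (-1 - 7) / (-1 - (-2)) = -8
g[-3,-2,-1] = (-8 - 1) / (-1 - (-3)) = -9/2
g(z) = 6 + 1·(z + 3) + (-9/2)·(z + 3)(z + 2)
Expanding: g(z) = -(9/2)z^2 - (43/2)z - 18

g(z) = -(9/2)z^2 - (43/2)z - 18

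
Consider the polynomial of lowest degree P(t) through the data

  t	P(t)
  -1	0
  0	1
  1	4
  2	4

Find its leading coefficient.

-5/6

The leading coefficient equals the top divided difference P[-1,0,1,2].
P[-1,0] = (1 - 0) / (0 - (-1)) = 1
P[0,1] = (4 - 1) / (1 - 0) = 3
P[1,2] = (4 - 4) / (2 - 1) = 0
P[-1,0,1] = (3 - 1) / (1 - (-1)) = 1
P[0,1,2] = (0 - 3) / (2 - 0) = -3/2
P[-1,0,1,2] = (-3/2 - 1) / (2 - (-1)) = -5/6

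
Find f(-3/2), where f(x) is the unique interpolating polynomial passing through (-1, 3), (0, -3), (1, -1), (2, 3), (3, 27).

Using Newton's divided-difference form:
f[-1,0] = (-3 - 3) / (0 - (-1)) = -6
f[0,1] = (-1 - (-3)) / (1 - 0) = 2
f[1,2] = (3 - (-1)) / (2 - 1) = 4
f[2,3] = (27 - 3) / (3 - 2) = 24
f[-1,0,1] = (2 - (-6)) / (1 - (-1)) = 4
f[0,1,2] = (4 - 2) / (2 - 0) = 1
f[1,2,3] = (24 - 4) / (3 - 1) = 10
f[-1,0,1,2] = (1 - 4) / (2 - (-1)) = -1
f[0,1,2,3] = (10 - 1) / (3 - 0) = 3
f[-1,0,1,2,3] = (3 - (-1)) / (3 - (-1)) = 1
f(-3/2) = 3 + (-6)·(-1/2) + 4·(-1/2)·(-3/2) + (-1)·(-1/2)·(-3/2)·(-5/2) + 1·(-1/2)·(-3/2)·(-5/2)·(-7/2) = 279/16

279/16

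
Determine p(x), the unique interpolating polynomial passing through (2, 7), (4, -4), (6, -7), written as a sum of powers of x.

p(x) = x^2 - (23/2)x + 26

L_0(x) = (x - 4)(x - 6) / [8] = (1/8)x^2 - (5/4)x + 3
L_1(x) = (x - 2)(x - 6) / [-4] = -(1/4)x^2 + 2x - 3
L_2(x) = (x - 2)(x - 4) / [8] = (1/8)x^2 - (3/4)x + 1
p(x) = 7·L_0 + (-4)·L_1 + (-7)·L_2
  7·L_0(x) = (7/8)x^2 - (35/4)x + 21
  (-4)·L_1(x) = x^2 - 8x + 12
  (-7)·L_2(x) = -(7/8)x^2 + (21/4)x - 7
Adding term by term: x^2 - (23/2)x + 26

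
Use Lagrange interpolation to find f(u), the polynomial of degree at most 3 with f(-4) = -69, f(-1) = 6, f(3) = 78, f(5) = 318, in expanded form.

f(u) = 2u^3 + 3u^2 - 2u + 3

Build the Lagrange basis polynomials:
L_0(u) = (u + 1)(u - 3)(u - 5) / [-189] = -(1/189)u^3 + (1/27)u^2 - (1/27)u - 5/63
L_1(u) = (u + 4)(u - 3)(u - 5) / [72] = (1/72)u^3 - (1/18)u^2 - (17/72)u + 5/6
L_2(u) = (u + 4)(u + 1)(u - 5) / [-56] = -(1/56)u^3 + (3/8)u + 5/14
L_3(u) = (u + 4)(u + 1)(u - 3) / [108] = (1/108)u^3 + (1/54)u^2 - (11/108)u - 1/9
f(u) = (-69)·L_0 + 6·L_1 + 78·L_2 + 318·L_3
  (-69)·L_0(u) = (23/63)u^3 - (23/9)u^2 + (23/9)u + 115/21
  6·L_1(u) = (1/12)u^3 - (1/3)u^2 - (17/12)u + 5
  78·L_2(u) = -(39/28)u^3 + (117/4)u + 195/7
  318·L_3(u) = (53/18)u^3 + (53/9)u^2 - (583/18)u - 106/3
Adding term by term: 2u^3 + 3u^2 - 2u + 3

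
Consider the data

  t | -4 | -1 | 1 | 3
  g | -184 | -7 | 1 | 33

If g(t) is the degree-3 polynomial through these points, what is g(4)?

88

L_0(4) = (5)·(3)·(1)/[(-3)·(-5)·(-7)] = -1/7
L_1(4) = (8)·(3)·(1)/[(3)·(-2)·(-4)] = 1
L_2(4) = (8)·(5)·(1)/[(5)·(2)·(-2)] = -2
L_3(4) = (8)·(5)·(3)/[(7)·(4)·(2)] = 15/7
Sum: (-184)·(-1/7) + (-7)·(1) + 1·(-2) + 33·(15/7) = 88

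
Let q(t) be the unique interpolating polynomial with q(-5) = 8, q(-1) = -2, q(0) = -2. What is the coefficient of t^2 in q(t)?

1/2

The leading coefficient equals the top divided difference q[-5,-1,0].
q[-5,-1] = (-2 - 8) / (-1 - (-5)) = -5/2
q[-1,0] = (-2 - (-2)) / (0 - (-1)) = 0
q[-5,-1,0] = (0 - (-5/2)) / (0 - (-5)) = 1/2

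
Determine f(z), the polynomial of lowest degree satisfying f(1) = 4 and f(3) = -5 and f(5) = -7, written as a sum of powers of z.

Build the Lagrange basis polynomials:
L_0(z) = (z - 3)(z - 5) / [8] = (1/8)z^2 - z + 15/8
L_1(z) = (z - 1)(z - 5) / [-4] = -(1/4)z^2 + (3/2)z - 5/4
L_2(z) = (z - 1)(z - 3) / [8] = (1/8)z^2 - (1/2)z + 3/8
f(z) = 4·L_0 + (-5)·L_1 + (-7)·L_2
  4·L_0(z) = (1/2)z^2 - 4z + 15/2
  (-5)·L_1(z) = (5/4)z^2 - (15/2)z + 25/4
  (-7)·L_2(z) = -(7/8)z^2 + (7/2)z - 21/8
Adding term by term: (7/8)z^2 - 8z + 89/8

f(z) = (7/8)z^2 - 8z + 89/8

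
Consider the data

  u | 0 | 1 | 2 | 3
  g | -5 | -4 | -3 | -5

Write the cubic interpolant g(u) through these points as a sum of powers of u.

g(u) = -(1/2)u^3 + (3/2)u^2 - 5

L_0(u) = (u - 1)(u - 2)(u - 3) / [-6] = -(1/6)u^3 + u^2 - (11/6)u + 1
L_1(u) = u(u - 2)(u - 3) / [2] = (1/2)u^3 - (5/2)u^2 + 3u
L_2(u) = u(u - 1)(u - 3) / [-2] = -(1/2)u^3 + 2u^2 - (3/2)u
L_3(u) = u(u - 1)(u - 2) / [6] = (1/6)u^3 - (1/2)u^2 + (1/3)u
g(u) = (-5)·L_0 + (-4)·L_1 + (-3)·L_2 + (-5)·L_3
  (-5)·L_0(u) = (5/6)u^3 - 5u^2 + (55/6)u - 5
  (-4)·L_1(u) = -2u^3 + 10u^2 - 12u
  (-3)·L_2(u) = (3/2)u^3 - 6u^2 + (9/2)u
  (-5)·L_3(u) = -(5/6)u^3 + (5/2)u^2 - (5/3)u
Adding term by term: -(1/2)u^3 + (3/2)u^2 - 5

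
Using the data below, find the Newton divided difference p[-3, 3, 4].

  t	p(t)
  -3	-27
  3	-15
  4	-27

p[-3,3] = (-15 - (-27)) / (3 - (-3)) = 2
p[3,4] = (-27 - (-15)) / (4 - 3) = -12
p[-3,3,4] = (-12 - 2) / (4 - (-3)) = -2

-2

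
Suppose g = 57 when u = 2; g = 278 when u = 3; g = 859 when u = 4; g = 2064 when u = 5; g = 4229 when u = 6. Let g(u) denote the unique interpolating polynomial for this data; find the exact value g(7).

7762

Using Newton's divided-difference form:
g[2,3] = (278 - 57) / (3 - 2) = 221
g[3,4] = (859 - 278) / (4 - 3) = 581
g[4,5] = (2064 - 859) / (5 - 4) = 1205
g[5,6] = (4229 - 2064) / (6 - 5) = 2165
g[2,3,4] = (581 - 221) / (4 - 2) = 180
g[3,4,5] = (1205 - 581) / (5 - 3) = 312
g[4,5,6] = (2165 - 1205) / (6 - 4) = 480
g[2,3,4,5] = (312 - 180) / (5 - 2) = 44
g[3,4,5,6] = (480 - 312) / (6 - 3) = 56
g[2,3,4,5,6] = (56 - 44) / (6 - 2) = 3
g(7) = 57 + 221·(5) + 180·(5)·(4) + 44·(5)·(4)·(3) + 3·(5)·(4)·(3)·(2) = 7762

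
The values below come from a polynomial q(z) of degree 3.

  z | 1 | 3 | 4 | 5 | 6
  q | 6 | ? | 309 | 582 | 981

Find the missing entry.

138

The 4 known values determine q uniquely (degree ≤ 3).
Evaluate each Lagrange basis at z = 3:
L_0(3) = (-1)·(-2)·(-3)/[(-3)·(-4)·(-5)] = 1/10
L_1(3) = (2)·(-2)·(-3)/[(3)·(-1)·(-2)] = 2
L_2(3) = (2)·(-1)·(-3)/[(4)·(1)·(-1)] = -3/2
L_3(3) = (2)·(-1)·(-2)/[(5)·(2)·(1)] = 2/5
Sum: 6·(1/10) + 309·(2) + 582·(-3/2) + 981·(2/5) = 138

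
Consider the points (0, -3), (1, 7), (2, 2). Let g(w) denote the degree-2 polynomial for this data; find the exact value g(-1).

-28

L_0(-1) = (-2)·(-3)/[(-1)·(-2)] = 3
L_1(-1) = (-1)·(-3)/[(1)·(-1)] = -3
L_2(-1) = (-1)·(-2)/[(2)·(1)] = 1
Sum: (-3)·(3) + 7·(-3) + 2·(1) = -28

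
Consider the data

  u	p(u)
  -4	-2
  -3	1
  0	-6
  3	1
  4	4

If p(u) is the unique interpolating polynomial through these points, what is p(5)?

18/7

Evaluate each Lagrange basis at u = 5:
L_0(5) = (8)·(5)·(2)·(1)/[(-1)·(-4)·(-7)·(-8)] = 5/14
L_1(5) = (9)·(5)·(2)·(1)/[(1)·(-3)·(-6)·(-7)] = -5/7
L_2(5) = (9)·(8)·(2)·(1)/[(4)·(3)·(-3)·(-4)] = 1
L_3(5) = (9)·(8)·(5)·(1)/[(7)·(6)·(3)·(-1)] = -20/7
L_4(5) = (9)·(8)·(5)·(2)/[(8)·(7)·(4)·(1)] = 45/14
Sum: (-2)·(5/14) + 1·(-5/7) + (-6)·(1) + 1·(-20/7) + 4·(45/14) = 18/7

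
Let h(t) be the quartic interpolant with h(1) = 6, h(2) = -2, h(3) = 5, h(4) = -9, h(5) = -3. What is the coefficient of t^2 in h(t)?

L_0(t) = (t - 2)(t - 3)(t - 4)(t - 5) / [24] = (1/24)t^4 - (7/12)t^3 + (71/24)t^2 - (77/12)t + 5
L_1(t) = (t - 1)(t - 3)(t - 4)(t - 5) / [-6] = -(1/6)t^4 + (13/6)t^3 - (59/6)t^2 + (107/6)t - 10
L_2(t) = (t - 1)(t - 2)(t - 4)(t - 5) / [4] = (1/4)t^4 - 3t^3 + (49/4)t^2 - (39/2)t + 10
L_3(t) = (t - 1)(t - 2)(t - 3)(t - 5) / [-6] = -(1/6)t^4 + (11/6)t^3 - (41/6)t^2 + (61/6)t - 5
L_4(t) = (t - 1)(t - 2)(t - 3)(t - 4) / [24] = (1/24)t^4 - (5/12)t^3 + (35/24)t^2 - (25/12)t + 1
h(t) = 6·L_0 + (-2)·L_1 + 5·L_2 + (-9)·L_3 + (-3)·L_4
Only the coefficient of t^2 is needed; take it from each L_i and combine:
6·(71/24) + (-2)·(-59/6) + 5·(49/4) + (-9)·(-41/6) + (-3)·(35/24) = 3739/24

3739/24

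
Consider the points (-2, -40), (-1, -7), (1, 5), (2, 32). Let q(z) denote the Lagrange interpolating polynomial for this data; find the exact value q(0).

Evaluate each Lagrange basis at z = 0:
L_0(0) = (1)·(-1)·(-2)/[(-1)·(-3)·(-4)] = -1/6
L_1(0) = (2)·(-1)·(-2)/[(1)·(-2)·(-3)] = 2/3
L_2(0) = (2)·(1)·(-2)/[(3)·(2)·(-1)] = 2/3
L_3(0) = (2)·(1)·(-1)/[(4)·(3)·(1)] = -1/6
Sum: (-40)·(-1/6) + (-7)·(2/3) + 5·(2/3) + 32·(-1/6) = 0

0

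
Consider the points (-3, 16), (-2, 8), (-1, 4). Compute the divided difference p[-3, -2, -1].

p[-3,-2] = (8 - 16) / (-2 - (-3)) = -8
p[-2,-1] = (4 - 8) / (-1 - (-2)) = -4
p[-3,-2,-1] = (-4 - (-8)) / (-1 - (-3)) = 2

2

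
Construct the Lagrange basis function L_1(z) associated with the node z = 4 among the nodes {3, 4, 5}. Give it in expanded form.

L_1(z) = (z - 3)(z - 5) / [(1)·(-1)]
       = (z^2 - 8z + 15) / (-1)

L_1(z) = -z^2 + 8z - 15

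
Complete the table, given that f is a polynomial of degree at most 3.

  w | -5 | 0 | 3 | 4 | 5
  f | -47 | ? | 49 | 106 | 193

-2

The 4 known values determine f uniquely (degree ≤ 3).
L_0(0) = (-3)·(-4)·(-5)/[(-8)·(-9)·(-10)] = 1/12
L_1(0) = (5)·(-4)·(-5)/[(8)·(-1)·(-2)] = 25/4
L_2(0) = (5)·(-3)·(-5)/[(9)·(1)·(-1)] = -25/3
L_3(0) = (5)·(-3)·(-4)/[(10)·(2)·(1)] = 3
Sum: (-47)·(1/12) + 49·(25/4) + 106·(-25/3) + 193·(3) = -2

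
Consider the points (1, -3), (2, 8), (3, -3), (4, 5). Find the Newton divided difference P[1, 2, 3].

P[1,2] = (8 - (-3)) / (2 - 1) = 11
P[2,3] = (-3 - 8) / (3 - 2) = -11
P[1,2,3] = (-11 - 11) / (3 - 1) = -11

-11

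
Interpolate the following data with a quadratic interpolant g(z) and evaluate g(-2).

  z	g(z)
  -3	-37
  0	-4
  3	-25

Using Newton's divided-difference form:
g[-3,0] = (-4 - (-37)) / (0 - (-3)) = 11
g[0,3] = (-25 - (-4)) / (3 - 0) = -7
g[-3,0,3] = (-7 - 11) / (3 - (-3)) = -3
g(-2) = -37 + 11·(1) + (-3)·(1)·(-2) = -20

-20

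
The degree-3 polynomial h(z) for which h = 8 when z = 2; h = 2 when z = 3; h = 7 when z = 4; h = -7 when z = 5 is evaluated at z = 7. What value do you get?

-212

Evaluate each Lagrange basis at z = 7:
L_0(7) = (4)·(3)·(2)/[(-1)·(-2)·(-3)] = -4
L_1(7) = (5)·(3)·(2)/[(1)·(-1)·(-2)] = 15
L_2(7) = (5)·(4)·(2)/[(2)·(1)·(-1)] = -20
L_3(7) = (5)·(4)·(3)/[(3)·(2)·(1)] = 10
Sum: 8·(-4) + 2·(15) + 7·(-20) + (-7)·(10) = -212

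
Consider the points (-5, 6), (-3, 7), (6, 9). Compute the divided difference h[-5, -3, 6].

-5/198

h[-5,-3] = (7 - 6) / (-3 - (-5)) = 1/2
h[-3,6] = (9 - 7) / (6 - (-3)) = 2/9
h[-5,-3,6] = (2/9 - 1/2) / (6 - (-5)) = -5/198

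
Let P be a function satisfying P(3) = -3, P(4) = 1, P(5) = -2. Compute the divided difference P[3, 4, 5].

P[3,4] = (1 - (-3)) / (4 - 3) = 4
P[4,5] = (-2 - 1) / (5 - 4) = -3
P[3,4,5] = (-3 - 4) / (5 - 3) = -7/2

-7/2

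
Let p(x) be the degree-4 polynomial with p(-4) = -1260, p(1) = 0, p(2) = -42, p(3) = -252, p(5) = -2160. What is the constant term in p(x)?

Build the Lagrange basis polynomials:
L_0(x) = (x - 1)(x - 2)(x - 3)(x - 5) / [1890] = (1/1890)x^4 - (11/1890)x^3 + (41/1890)x^2 - (61/1890)x + 1/63
L_1(x) = (x + 4)(x - 2)(x - 3)(x - 5) / [-40] = -(1/40)x^4 + (3/20)x^3 + (9/40)x^2 - (47/20)x + 3
L_2(x) = (x + 4)(x - 1)(x - 3)(x - 5) / [18] = (1/18)x^4 - (5/18)x^3 - (13/18)x^2 + (77/18)x - 10/3
L_3(x) = (x + 4)(x - 1)(x - 2)(x - 5) / [-28] = -(1/28)x^4 + (1/7)x^3 + (15/28)x^2 - (29/14)x + 10/7
L_4(x) = (x + 4)(x - 1)(x - 2)(x - 3) / [216] = (1/216)x^4 - (1/108)x^3 - (13/216)x^2 + (19/108)x - 1/9
p(x) = (-1260)·L_0 + 0·L_1 + (-42)·L_2 + (-252)·L_3 + (-2160)·L_4
Only the constant term is needed; take it from each L_i and combine:
(-1260)·(1/63) + 0·(3) + (-42)·(-10/3) + (-252)·(10/7) + (-2160)·(-1/9) = 0

0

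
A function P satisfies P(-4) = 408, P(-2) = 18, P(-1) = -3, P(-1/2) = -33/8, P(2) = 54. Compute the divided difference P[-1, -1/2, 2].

P[-1,-1/2] = (-33/8 - (-3)) / (-1/2 - (-1)) = -9/4
P[-1/2,2] = (54 - (-33/8)) / (2 - (-1/2)) = 93/4
P[-1,-1/2,2] = (93/4 - (-9/4)) / (2 - (-1)) = 17/2

17/2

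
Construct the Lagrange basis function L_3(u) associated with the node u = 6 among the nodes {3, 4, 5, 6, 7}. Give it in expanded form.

L_3(u) = (u - 3)(u - 4)(u - 5)(u - 7) / [(3)·(2)·(1)·(-1)]
       = (u^4 - 19u^3 + 131u^2 - 389u + 420) / (-6)

L_3(u) = -(1/6)u^4 + (19/6)u^3 - (131/6)u^2 + (389/6)u - 70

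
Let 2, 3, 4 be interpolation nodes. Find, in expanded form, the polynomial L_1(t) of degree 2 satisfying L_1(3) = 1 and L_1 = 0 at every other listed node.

L_1(t) = (t - 2)(t - 4) / [(1)·(-1)]
       = (t^2 - 6t + 8) / (-1)

L_1(t) = -t^2 + 6t - 8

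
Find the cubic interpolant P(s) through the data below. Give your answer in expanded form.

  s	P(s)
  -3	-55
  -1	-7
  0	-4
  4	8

P(s) = s^3 - 3s^2 - s - 4

Build the Lagrange basis polynomials:
L_0(s) = (s + 1)s(s - 4) / [-42] = -(1/42)s^3 + (1/14)s^2 + (2/21)s
L_1(s) = (s + 3)s(s - 4) / [10] = (1/10)s^3 - (1/10)s^2 - (6/5)s
L_2(s) = (s + 3)(s + 1)(s - 4) / [-12] = -(1/12)s^3 + (13/12)s + 1
L_3(s) = (s + 3)(s + 1)s / [140] = (1/140)s^3 + (1/35)s^2 + (3/140)s
P(s) = (-55)·L_0 + (-7)·L_1 + (-4)·L_2 + 8·L_3
  (-55)·L_0(s) = (55/42)s^3 - (55/14)s^2 - (110/21)s
  (-7)·L_1(s) = -(7/10)s^3 + (7/10)s^2 + (42/5)s
  (-4)·L_2(s) = (1/3)s^3 - (13/3)s - 4
  8·L_3(s) = (2/35)s^3 + (8/35)s^2 + (6/35)s
Adding term by term: s^3 - 3s^2 - s - 4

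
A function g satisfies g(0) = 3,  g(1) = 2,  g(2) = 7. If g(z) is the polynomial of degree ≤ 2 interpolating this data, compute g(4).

35

Evaluate each Lagrange basis at z = 4:
L_0(4) = (3)·(2)/[(-1)·(-2)] = 3
L_1(4) = (4)·(2)/[(1)·(-1)] = -8
L_2(4) = (4)·(3)/[(2)·(1)] = 6
Sum: 3·(3) + 2·(-8) + 7·(6) = 35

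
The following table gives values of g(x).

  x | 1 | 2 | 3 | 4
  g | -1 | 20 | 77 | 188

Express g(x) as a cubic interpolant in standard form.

g(x) = 3x^3 - 4

Build the Lagrange basis polynomials:
L_0(x) = (x - 2)(x - 3)(x - 4) / [-6] = -(1/6)x^3 + (3/2)x^2 - (13/3)x + 4
L_1(x) = (x - 1)(x - 3)(x - 4) / [2] = (1/2)x^3 - 4x^2 + (19/2)x - 6
L_2(x) = (x - 1)(x - 2)(x - 4) / [-2] = -(1/2)x^3 + (7/2)x^2 - 7x + 4
L_3(x) = (x - 1)(x - 2)(x - 3) / [6] = (1/6)x^3 - x^2 + (11/6)x - 1
g(x) = (-1)·L_0 + 20·L_1 + 77·L_2 + 188·L_3
  (-1)·L_0(x) = (1/6)x^3 - (3/2)x^2 + (13/3)x - 4
  20·L_1(x) = 10x^3 - 80x^2 + 190x - 120
  77·L_2(x) = -(77/2)x^3 + (539/2)x^2 - 539x + 308
  188·L_3(x) = (94/3)x^3 - 188x^2 + (1034/3)x - 188
Adding term by term: 3x^3 - 4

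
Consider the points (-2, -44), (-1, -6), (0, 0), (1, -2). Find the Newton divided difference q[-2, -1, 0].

q[-2,-1] = (-6 - (-44)) / (-1 - (-2)) = 38
q[-1,0] = (0 - (-6)) / (0 - (-1)) = 6
q[-2,-1,0] = (6 - 38) / (0 - (-2)) = -16

-16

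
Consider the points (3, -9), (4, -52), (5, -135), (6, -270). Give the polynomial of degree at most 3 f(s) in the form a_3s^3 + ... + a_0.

L_0(s) = (s - 4)(s - 5)(s - 6) / [-6] = -(1/6)s^3 + (5/2)s^2 - (37/3)s + 20
L_1(s) = (s - 3)(s - 5)(s - 6) / [2] = (1/2)s^3 - 7s^2 + (63/2)s - 45
L_2(s) = (s - 3)(s - 4)(s - 6) / [-2] = -(1/2)s^3 + (13/2)s^2 - 27s + 36
L_3(s) = (s - 3)(s - 4)(s - 5) / [6] = (1/6)s^3 - 2s^2 + (47/6)s - 10
f(s) = (-9)·L_0 + (-52)·L_1 + (-135)·L_2 + (-270)·L_3
  (-9)·L_0(s) = (3/2)s^3 - (45/2)s^2 + 111s - 180
  (-52)·L_1(s) = -26s^3 + 364s^2 - 1638s + 2340
  (-135)·L_2(s) = (135/2)s^3 - (1755/2)s^2 + 3645s - 4860
  (-270)·L_3(s) = -45s^3 + 540s^2 - 2115s + 2700
Adding term by term: -2s^3 + 4s^2 + 3s

f(s) = -2s^3 + 4s^2 + 3s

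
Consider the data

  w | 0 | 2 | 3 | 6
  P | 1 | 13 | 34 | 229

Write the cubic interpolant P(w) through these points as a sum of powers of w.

Build the Lagrange basis polynomials:
L_0(w) = (w - 2)(w - 3)(w - 6) / [-36] = -(1/36)w^3 + (11/36)w^2 - w + 1
L_1(w) = w(w - 3)(w - 6) / [8] = (1/8)w^3 - (9/8)w^2 + (9/4)w
L_2(w) = w(w - 2)(w - 6) / [-9] = -(1/9)w^3 + (8/9)w^2 - (4/3)w
L_3(w) = w(w - 2)(w - 3) / [72] = (1/72)w^3 - (5/72)w^2 + (1/12)w
P(w) = 1·L_0 + 13·L_1 + 34·L_2 + 229·L_3
  1·L_0(w) = -(1/36)w^3 + (11/36)w^2 - w + 1
  13·L_1(w) = (13/8)w^3 - (117/8)w^2 + (117/4)w
  34·L_2(w) = -(34/9)w^3 + (272/9)w^2 - (136/3)w
  229·L_3(w) = (229/72)w^3 - (1145/72)w^2 + (229/12)w
Adding term by term: w^3 + 2w + 1

P(w) = w^3 + 2w + 1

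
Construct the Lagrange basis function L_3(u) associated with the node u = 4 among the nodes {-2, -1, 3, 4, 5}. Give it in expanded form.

L_3(u) = -(1/30)u^4 + (1/6)u^3 + (7/30)u^2 - (29/30)u - 1

L_3(u) = (u + 2)(u + 1)(u - 3)(u - 5) / [(6)·(5)·(1)·(-1)]
       = (u^4 - 5u^3 - 7u^2 + 29u + 30) / (-30)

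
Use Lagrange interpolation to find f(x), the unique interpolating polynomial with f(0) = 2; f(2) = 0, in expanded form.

f(x) = -x + 2

L_0(x) = (x - 2) / [-2] = -(1/2)x + 1
L_1(x) = x / [2] = (1/2)x
f(x) = 2·L_0 + 0·L_1
  2·L_0(x) = -x + 2
  0·L_1(x) = 0
Adding term by term: -x + 2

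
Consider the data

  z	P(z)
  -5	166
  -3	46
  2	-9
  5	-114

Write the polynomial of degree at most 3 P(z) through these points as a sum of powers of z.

Build the Lagrange basis polynomials:
L_0(z) = (z + 3)(z - 2)(z - 5) / [-140] = -(1/140)z^3 + (1/35)z^2 + (11/140)z - 3/14
L_1(z) = (z + 5)(z - 2)(z - 5) / [80] = (1/80)z^3 - (1/40)z^2 - (5/16)z + 5/8
L_2(z) = (z + 5)(z + 3)(z - 5) / [-105] = -(1/105)z^3 - (1/35)z^2 + (5/21)z + 5/7
L_3(z) = (z + 5)(z + 3)(z - 2) / [240] = (1/240)z^3 + (1/40)z^2 - (1/240)z - 1/8
P(z) = 166·L_0 + 46·L_1 + (-9)·L_2 + (-114)·L_3
  166·L_0(z) = -(83/70)z^3 + (166/35)z^2 + (913/70)z - 249/7
  46·L_1(z) = (23/40)z^3 - (23/20)z^2 - (115/8)z + 115/4
  (-9)·L_2(z) = (3/35)z^3 + (9/35)z^2 - (15/7)z - 45/7
  (-114)·L_3(z) = -(19/40)z^3 - (57/20)z^2 + (19/40)z + 57/4
Adding term by term: -z^3 + z^2 - 3z + 1

P(z) = -z^3 + z^2 - 3z + 1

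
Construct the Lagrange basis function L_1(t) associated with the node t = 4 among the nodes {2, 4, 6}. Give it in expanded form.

L_1(t) = -(1/4)t^2 + 2t - 3

L_1(t) = (t - 2)(t - 6) / [(2)·(-2)]
       = (t^2 - 8t + 12) / (-4)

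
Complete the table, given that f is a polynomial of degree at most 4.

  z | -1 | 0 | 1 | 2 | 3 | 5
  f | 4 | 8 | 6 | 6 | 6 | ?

-52

The 5 known values determine f uniquely (degree ≤ 4).
L_0(5) = (5)·(4)·(3)·(2)/[(-1)·(-2)·(-3)·(-4)] = 5
L_1(5) = (6)·(4)·(3)·(2)/[(1)·(-1)·(-2)·(-3)] = -24
L_2(5) = (6)·(5)·(3)·(2)/[(2)·(1)·(-1)·(-2)] = 45
L_3(5) = (6)·(5)·(4)·(2)/[(3)·(2)·(1)·(-1)] = -40
L_4(5) = (6)·(5)·(4)·(3)/[(4)·(3)·(2)·(1)] = 15
Sum: 4·(5) + 8·(-24) + 6·(45) + 6·(-40) + 6·(15) = -52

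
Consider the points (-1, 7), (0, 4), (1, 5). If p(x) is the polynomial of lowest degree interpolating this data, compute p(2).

10

Using Newton's divided-difference form:
p[-1,0] = (4 - 7) / (0 - (-1)) = -3
p[0,1] = (5 - 4) / (1 - 0) = 1
p[-1,0,1] = (1 - (-3)) / (1 - (-1)) = 2
p(2) = 7 + (-3)·(3) + 2·(3)·(2) = 10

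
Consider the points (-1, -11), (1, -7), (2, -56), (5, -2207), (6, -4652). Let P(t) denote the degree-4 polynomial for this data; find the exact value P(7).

-8731

L_0(7) = (6)·(5)·(2)·(1)/[(-2)·(-3)·(-6)·(-7)] = 5/21
L_1(7) = (8)·(5)·(2)·(1)/[(2)·(-1)·(-4)·(-5)] = -2
L_2(7) = (8)·(6)·(2)·(1)/[(3)·(1)·(-3)·(-4)] = 8/3
L_3(7) = (8)·(6)·(5)·(1)/[(6)·(4)·(3)·(-1)] = -10/3
L_4(7) = (8)·(6)·(5)·(2)/[(7)·(5)·(4)·(1)] = 24/7
Sum: (-11)·(5/21) + (-7)·(-2) + (-56)·(8/3) + (-2207)·(-10/3) + (-4652)·(24/7) = -8731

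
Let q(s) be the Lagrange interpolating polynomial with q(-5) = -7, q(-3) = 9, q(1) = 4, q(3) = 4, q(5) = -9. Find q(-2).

L_0(-2) = (1)·(-3)·(-5)·(-7)/[(-2)·(-6)·(-8)·(-10)] = -7/64
L_1(-2) = (3)·(-3)·(-5)·(-7)/[(2)·(-4)·(-6)·(-8)] = 105/128
L_2(-2) = (3)·(1)·(-5)·(-7)/[(6)·(4)·(-2)·(-4)] = 35/64
L_3(-2) = (3)·(1)·(-3)·(-7)/[(8)·(6)·(2)·(-2)] = -21/64
L_4(-2) = (3)·(1)·(-3)·(-5)/[(10)·(8)·(4)·(2)] = 9/128
Sum: (-7)·(-7/64) + 9·(105/128) + 4·(35/64) + 4·(-21/64) + (-9)·(9/128) = 537/64

537/64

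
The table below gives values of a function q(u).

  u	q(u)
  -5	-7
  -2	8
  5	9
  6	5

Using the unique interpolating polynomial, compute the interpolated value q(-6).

-967/70

Using Newton's divided-difference form:
q[-5,-2] = (8 - (-7)) / (-2 - (-5)) = 5
q[-2,5] = (9 - 8) / (5 - (-2)) = 1/7
q[5,6] = (5 - 9) / (6 - 5) = -4
q[-5,-2,5] = (1/7 - 5) / (5 - (-5)) = -17/35
q[-2,5,6] = (-4 - 1/7) / (6 - (-2)) = -29/56
q[-5,-2,5,6] = (-29/56 - (-17/35)) / (6 - (-5)) = -9/3080
q(-6) = -7 + 5·(-1) + (-17/35)·(-1)·(-4) + (-9/3080)·(-1)·(-4)·(-11) = -967/70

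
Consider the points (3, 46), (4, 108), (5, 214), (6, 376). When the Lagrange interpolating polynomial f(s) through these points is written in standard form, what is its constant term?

L_0(s) = (s - 4)(s - 5)(s - 6) / [-6] = -(1/6)s^3 + (5/2)s^2 - (37/3)s + 20
L_1(s) = (s - 3)(s - 5)(s - 6) / [2] = (1/2)s^3 - 7s^2 + (63/2)s - 45
L_2(s) = (s - 3)(s - 4)(s - 6) / [-2] = -(1/2)s^3 + (13/2)s^2 - 27s + 36
L_3(s) = (s - 3)(s - 4)(s - 5) / [6] = (1/6)s^3 - 2s^2 + (47/6)s - 10
f(s) = 46·L_0 + 108·L_1 + 214·L_2 + 376·L_3
Only the constant term is needed; take it from each L_i and combine:
46·(20) + 108·(-45) + 214·(36) + 376·(-10) = 4

4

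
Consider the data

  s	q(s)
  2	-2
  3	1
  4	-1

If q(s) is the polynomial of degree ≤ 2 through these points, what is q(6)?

L_0(6) = (3)·(2)/[(-1)·(-2)] = 3
L_1(6) = (4)·(2)/[(1)·(-1)] = -8
L_2(6) = (4)·(3)/[(2)·(1)] = 6
Sum: (-2)·(3) + 1·(-8) + (-1)·(6) = -20

-20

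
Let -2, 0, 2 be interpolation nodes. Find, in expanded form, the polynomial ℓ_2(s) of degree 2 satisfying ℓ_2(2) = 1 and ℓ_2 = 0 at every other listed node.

ℓ_2(s) = (s + 2)s / [(4)·(2)]
       = (s^2 + 2s) / (8)

ℓ_2(s) = (1/8)s^2 + (1/4)s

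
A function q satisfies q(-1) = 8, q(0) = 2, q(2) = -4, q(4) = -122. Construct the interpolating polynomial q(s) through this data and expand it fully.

L_0(s) = s(s - 2)(s - 4) / [-15] = -(1/15)s^3 + (2/5)s^2 - (8/15)s
L_1(s) = (s + 1)(s - 2)(s - 4) / [8] = (1/8)s^3 - (5/8)s^2 + (1/4)s + 1
L_2(s) = (s + 1)s(s - 4) / [-12] = -(1/12)s^3 + (1/4)s^2 + (1/3)s
L_3(s) = (s + 1)s(s - 2) / [40] = (1/40)s^3 - (1/40)s^2 - (1/20)s
q(s) = 8·L_0 + 2·L_1 + (-4)·L_2 + (-122)·L_3
  8·L_0(s) = -(8/15)s^3 + (16/5)s^2 - (64/15)s
  2·L_1(s) = (1/4)s^3 - (5/4)s^2 + (1/2)s + 2
  (-4)·L_2(s) = (1/3)s^3 - s^2 - (4/3)s
  (-122)·L_3(s) = -(61/20)s^3 + (61/20)s^2 + (61/10)s
Adding term by term: -3s^3 + 4s^2 + s + 2

q(s) = -3s^3 + 4s^2 + s + 2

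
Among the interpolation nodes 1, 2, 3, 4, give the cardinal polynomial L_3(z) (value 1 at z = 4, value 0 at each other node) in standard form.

L_3(z) = (z - 1)(z - 2)(z - 3) / [(3)·(2)·(1)]
       = (z^3 - 6z^2 + 11z - 6) / (6)

L_3(z) = (1/6)z^3 - z^2 + (11/6)z - 1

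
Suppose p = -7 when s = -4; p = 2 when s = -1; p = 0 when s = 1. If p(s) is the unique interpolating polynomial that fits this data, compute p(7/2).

-23/2

Using Newton's divided-difference form:
p[-4,-1] = (2 - (-7)) / (-1 - (-4)) = 3
p[-1,1] = (0 - 2) / (1 - (-1)) = -1
p[-4,-1,1] = (-1 - 3) / (1 - (-4)) = -4/5
p(7/2) = -7 + 3·(15/2) + (-4/5)·(15/2)·(9/2) = -23/2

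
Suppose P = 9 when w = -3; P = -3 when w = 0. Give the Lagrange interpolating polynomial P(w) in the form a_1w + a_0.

Build the Lagrange basis polynomials:
L_0(w) = w / [-3] = -(1/3)w
L_1(w) = (w + 3) / [3] = (1/3)w + 1
P(w) = 9·L_0 + (-3)·L_1
  9·L_0(w) = -3w
  (-3)·L_1(w) = -w - 3
Adding term by term: -4w - 3

P(w) = -4w - 3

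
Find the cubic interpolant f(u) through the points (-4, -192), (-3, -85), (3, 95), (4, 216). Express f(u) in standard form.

Build the Lagrange basis polynomials:
L_0(u) = (u + 3)(u - 3)(u - 4) / [-56] = -(1/56)u^3 + (1/14)u^2 + (9/56)u - 9/14
L_1(u) = (u + 4)(u - 3)(u - 4) / [42] = (1/42)u^3 - (1/14)u^2 - (8/21)u + 8/7
L_2(u) = (u + 4)(u + 3)(u - 4) / [-42] = -(1/42)u^3 - (1/14)u^2 + (8/21)u + 8/7
L_3(u) = (u + 4)(u + 3)(u - 3) / [56] = (1/56)u^3 + (1/14)u^2 - (9/56)u - 9/14
f(u) = (-192)·L_0 + (-85)·L_1 + 95·L_2 + 216·L_3
  (-192)·L_0(u) = (24/7)u^3 - (96/7)u^2 - (216/7)u + 864/7
  (-85)·L_1(u) = -(85/42)u^3 + (85/14)u^2 + (680/21)u - 680/7
  95·L_2(u) = -(95/42)u^3 - (95/14)u^2 + (760/21)u + 760/7
  216·L_3(u) = (27/7)u^3 + (108/7)u^2 - (243/7)u - 972/7
Adding term by term: 3u^3 + u^2 + 3u - 4

f(u) = 3u^3 + u^2 + 3u - 4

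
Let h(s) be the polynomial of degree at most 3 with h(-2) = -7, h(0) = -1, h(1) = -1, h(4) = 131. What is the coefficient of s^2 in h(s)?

1

Build the Lagrange basis polynomials:
L_0(s) = s(s - 1)(s - 4) / [-36] = -(1/36)s^3 + (5/36)s^2 - (1/9)s
L_1(s) = (s + 2)(s - 1)(s - 4) / [8] = (1/8)s^3 - (3/8)s^2 - (3/4)s + 1
L_2(s) = (s + 2)s(s - 4) / [-9] = -(1/9)s^3 + (2/9)s^2 + (8/9)s
L_3(s) = (s + 2)s(s - 1) / [72] = (1/72)s^3 + (1/72)s^2 - (1/36)s
h(s) = (-7)·L_0 + (-1)·L_1 + (-1)·L_2 + 131·L_3
Only the coefficient of s^2 is needed; take it from each L_i and combine:
(-7)·(5/36) + (-1)·(-3/8) + (-1)·(2/9) + 131·(1/72) = 1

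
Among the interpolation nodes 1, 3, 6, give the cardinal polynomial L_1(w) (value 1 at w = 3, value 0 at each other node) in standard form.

L_1(w) = (w - 1)(w - 6) / [(2)·(-3)]
       = (w^2 - 7w + 6) / (-6)

L_1(w) = -(1/6)w^2 + (7/6)w - 1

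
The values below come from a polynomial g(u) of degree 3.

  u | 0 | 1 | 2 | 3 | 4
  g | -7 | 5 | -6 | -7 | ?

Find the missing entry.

35

The 4 known values determine g uniquely (degree ≤ 3).
Evaluate each Lagrange basis at u = 4:
L_0(4) = (3)·(2)·(1)/[(-1)·(-2)·(-3)] = -1
L_1(4) = (4)·(2)·(1)/[(1)·(-1)·(-2)] = 4
L_2(4) = (4)·(3)·(1)/[(2)·(1)·(-1)] = -6
L_3(4) = (4)·(3)·(2)/[(3)·(2)·(1)] = 4
Sum: (-7)·(-1) + 5·(4) + (-6)·(-6) + (-7)·(4) = 35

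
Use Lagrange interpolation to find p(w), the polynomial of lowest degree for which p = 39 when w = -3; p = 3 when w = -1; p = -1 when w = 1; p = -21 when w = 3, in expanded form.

p(w) = -w^3 + w^2 - w

L_0(w) = (w + 1)(w - 1)(w - 3) / [-48] = -(1/48)w^3 + (1/16)w^2 + (1/48)w - 1/16
L_1(w) = (w + 3)(w - 1)(w - 3) / [16] = (1/16)w^3 - (1/16)w^2 - (9/16)w + 9/16
L_2(w) = (w + 3)(w + 1)(w - 3) / [-16] = -(1/16)w^3 - (1/16)w^2 + (9/16)w + 9/16
L_3(w) = (w + 3)(w + 1)(w - 1) / [48] = (1/48)w^3 + (1/16)w^2 - (1/48)w - 1/16
p(w) = 39·L_0 + 3·L_1 + (-1)·L_2 + (-21)·L_3
  39·L_0(w) = -(13/16)w^3 + (39/16)w^2 + (13/16)w - 39/16
  3·L_1(w) = (3/16)w^3 - (3/16)w^2 - (27/16)w + 27/16
  (-1)·L_2(w) = (1/16)w^3 + (1/16)w^2 - (9/16)w - 9/16
  (-21)·L_3(w) = -(7/16)w^3 - (21/16)w^2 + (7/16)w + 21/16
Adding term by term: -w^3 + w^2 - w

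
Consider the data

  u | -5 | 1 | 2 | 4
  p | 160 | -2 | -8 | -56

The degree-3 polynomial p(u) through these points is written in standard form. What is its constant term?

L_0(u) = (u - 1)(u - 2)(u - 4) / [-378] = -(1/378)u^3 + (1/54)u^2 - (1/27)u + 4/189
L_1(u) = (u + 5)(u - 2)(u - 4) / [18] = (1/18)u^3 - (1/18)u^2 - (11/9)u + 20/9
L_2(u) = (u + 5)(u - 1)(u - 4) / [-14] = -(1/14)u^3 + (3/2)u - 10/7
L_3(u) = (u + 5)(u - 1)(u - 2) / [54] = (1/54)u^3 + (1/27)u^2 - (13/54)u + 5/27
p(u) = 160·L_0 + (-2)·L_1 + (-8)·L_2 + (-56)·L_3
Only the constant term is needed; take it from each L_i and combine:
160·(4/189) + (-2)·(20/9) + (-8)·(-10/7) + (-56)·(5/27) = 0

0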